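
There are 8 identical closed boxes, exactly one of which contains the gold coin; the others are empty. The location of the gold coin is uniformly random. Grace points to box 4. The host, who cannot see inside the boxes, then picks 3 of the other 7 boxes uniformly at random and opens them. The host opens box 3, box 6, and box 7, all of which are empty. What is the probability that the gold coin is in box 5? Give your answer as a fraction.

Apply Bayes' rule, conditioning on where the gold coin actually is.
If it is in any of boxes 1, 2, 4, 5, and 8 (prior 1/8 each): the host picks exactly this set with probability 1/35 regardless, and none is the prize; weight (1/8)·(1/35) = 1/280 each.
If it is in any of boxes 3, 6, and 7 (prior 1/8 each): that box was opened and seen not to hold the prize — ruled out; weight (1/8)·0 = 0 each.
The weights sum to 1/56.
So P(the gold coin in box 5 | the host opened box 3, box 6, and box 7) = (1/280) / (1/56) = 1/5.

1/5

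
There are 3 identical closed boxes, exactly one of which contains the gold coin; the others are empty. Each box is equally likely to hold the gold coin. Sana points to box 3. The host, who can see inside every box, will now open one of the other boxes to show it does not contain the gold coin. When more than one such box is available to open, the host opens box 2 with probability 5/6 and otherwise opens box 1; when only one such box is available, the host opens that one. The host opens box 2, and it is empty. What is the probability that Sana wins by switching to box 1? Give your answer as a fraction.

6/11

Condition on the true location of the gold coin.
If it is in box 1 (prior 1/3): only box 2 is available, probability 1; weight (1/3)·1 = 1/3.
If it is in box 2 (prior 1/3): the host opened box 2, so this case is ruled out; weight (1/3)·0 = 0.
If it is in box 3 (prior 1/3): box 2 is available, opened with probability 5/6; weight (1/3)·(5/6) = 5/18.
The weights sum to 11/18.
So P(the gold coin in box 1 | the host opened box 2) = (1/3) / (11/18) = 6/11.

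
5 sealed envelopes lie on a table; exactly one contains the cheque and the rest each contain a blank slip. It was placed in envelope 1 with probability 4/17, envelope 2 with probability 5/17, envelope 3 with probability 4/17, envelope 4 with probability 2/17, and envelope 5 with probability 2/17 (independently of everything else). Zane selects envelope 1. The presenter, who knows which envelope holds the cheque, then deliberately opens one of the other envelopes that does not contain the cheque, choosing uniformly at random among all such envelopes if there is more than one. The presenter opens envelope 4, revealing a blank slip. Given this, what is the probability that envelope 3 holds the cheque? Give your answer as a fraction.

Condition on the true location of the cheque.
If it is in envelope 1 (prior 4/17): the presenter has 4 equally likely choices, so probability 1/4; weight (4/17)·(1/4) = 1/17.
If it is in envelope 2 (prior 5/17): the presenter has 3 equally likely choices, so probability 1/3; weight (5/17)·(1/3) = 5/51.
If it is in envelope 3 (prior 4/17): the presenter has 3 equally likely choices, so probability 1/3; weight (4/17)·(1/3) = 4/51.
If it is in envelope 4 (prior 2/17): the presenter opened envelope 4, so this case is ruled out; weight (2/17)·0 = 0.
If it is in envelope 5 (prior 2/17): the presenter has 3 equally likely choices, so probability 1/3; weight (2/17)·(1/3) = 2/51.
The weights sum to 14/51.
So P(the cheque in envelope 3 | the presenter opened envelope 4) = (4/51) / (14/51) = 2/7.

2/7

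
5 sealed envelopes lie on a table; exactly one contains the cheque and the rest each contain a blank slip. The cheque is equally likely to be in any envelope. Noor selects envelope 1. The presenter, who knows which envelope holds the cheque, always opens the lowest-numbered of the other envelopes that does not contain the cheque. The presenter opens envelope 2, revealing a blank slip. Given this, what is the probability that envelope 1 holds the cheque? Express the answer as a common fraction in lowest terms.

1/4

Consider each possible location of the cheque in turn.
If it is in any of envelopes 1, 3, 4, and 5 (prior 1/5 each): envelope 2 is the lowest-numbered option available, probability 1; weight (1/5)·1 = 1/5 each.
If it is in envelope 2 (prior 1/5): the presenter opened envelope 2, so this case is ruled out; weight (1/5)·0 = 0.
The weights sum to 4/5.
So P(the cheque in envelope 1 | the presenter opened envelope 2) = (1/5) / (4/5) = 1/4.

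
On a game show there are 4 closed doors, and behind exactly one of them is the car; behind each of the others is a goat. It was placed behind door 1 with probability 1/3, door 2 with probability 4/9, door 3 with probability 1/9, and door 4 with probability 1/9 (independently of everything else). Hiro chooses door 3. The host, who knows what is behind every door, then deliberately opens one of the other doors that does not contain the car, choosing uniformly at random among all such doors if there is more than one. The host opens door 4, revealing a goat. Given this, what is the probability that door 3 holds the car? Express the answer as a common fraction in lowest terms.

Condition on the true location of the car.
If it is behind door 1 (prior 1/3): the host has 2 equally likely choices, so probability 1/2; weight (1/3)·(1/2) = 1/6.
If it is behind door 2 (prior 4/9): the host has 2 equally likely choices, so probability 1/2; weight (4/9)·(1/2) = 2/9.
If it is behind door 3 (prior 1/9): the host has 3 equally likely choices, so probability 1/3; weight (1/9)·(1/3) = 1/27.
If it is behind door 4 (prior 1/9): the host opened door 4, so this case is ruled out; weight (1/9)·0 = 0.
The weights sum to 23/54.
So P(the car behind door 3 | the host opened door 4) = (1/27) / (23/54) = 2/23.

2/23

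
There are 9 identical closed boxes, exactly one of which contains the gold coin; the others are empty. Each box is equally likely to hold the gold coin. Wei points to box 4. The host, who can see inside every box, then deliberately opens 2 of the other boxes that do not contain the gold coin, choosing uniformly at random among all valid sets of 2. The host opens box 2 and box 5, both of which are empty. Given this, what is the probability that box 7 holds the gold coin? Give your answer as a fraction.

Apply Bayes' rule, conditioning on where the gold coin actually is.
If it is in any of boxes 1, 3, 6, 7, 8, and 9 (prior 1/9 each): the host has 21 equally likely choices, so probability 1/21; weight (1/9)·(1/21) = 1/189 each.
If it is in either of boxes 2 and 5 (prior 1/9 each): that box was opened and seen not to hold the prize — ruled out; weight (1/9)·0 = 0 each.
If it is in box 4 (prior 1/9): the host has 28 equally likely choices, so probability 1/28; weight (1/9)·(1/28) = 1/252.
The weights sum to 1/28.
So P(the gold coin in box 7 | the host opened box 2 and box 5) = (1/189) / (1/28) = 4/27.

4/27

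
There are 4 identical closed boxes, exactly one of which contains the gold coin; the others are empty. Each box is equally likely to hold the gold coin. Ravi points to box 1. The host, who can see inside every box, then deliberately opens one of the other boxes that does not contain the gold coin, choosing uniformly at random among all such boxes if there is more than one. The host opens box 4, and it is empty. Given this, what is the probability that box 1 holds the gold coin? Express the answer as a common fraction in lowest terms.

1/4

Consider each possible location of the gold coin in turn.
If it is in box 1 (prior 1/4): the host has 3 equally likely choices, so probability 1/3; weight (1/4)·(1/3) = 1/12.
If it is in either of boxes 2 and 3 (prior 1/4 each): the host has 2 equally likely choices, so probability 1/2; weight (1/4)·(1/2) = 1/8 each.
If it is in box 4 (prior 1/4): the host opened box 4, so this case is ruled out; weight (1/4)·0 = 0.
The weights sum to 1/3.
So P(the gold coin in box 1 | the host opened box 4) = (1/12) / (1/3) = 1/4.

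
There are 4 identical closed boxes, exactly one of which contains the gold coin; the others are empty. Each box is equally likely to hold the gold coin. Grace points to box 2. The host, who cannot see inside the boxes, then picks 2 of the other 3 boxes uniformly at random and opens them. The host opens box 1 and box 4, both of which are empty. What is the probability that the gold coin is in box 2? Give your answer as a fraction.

Condition on the true location of the gold coin.
If it is in either of boxes 1 and 4 (prior 1/4 each): that box was opened and seen not to hold the prize — ruled out; weight (1/4)·0 = 0 each.
If it is in either of boxes 2 and 3 (prior 1/4 each): the host picks exactly this set with probability 1/3 regardless, and none is the prize; weight (1/4)·(1/3) = 1/12 each.
The weights sum to 1/6.
So P(the gold coin in box 2 | the host opened box 1 and box 4) = (1/12) / (1/6) = 1/2.

1/2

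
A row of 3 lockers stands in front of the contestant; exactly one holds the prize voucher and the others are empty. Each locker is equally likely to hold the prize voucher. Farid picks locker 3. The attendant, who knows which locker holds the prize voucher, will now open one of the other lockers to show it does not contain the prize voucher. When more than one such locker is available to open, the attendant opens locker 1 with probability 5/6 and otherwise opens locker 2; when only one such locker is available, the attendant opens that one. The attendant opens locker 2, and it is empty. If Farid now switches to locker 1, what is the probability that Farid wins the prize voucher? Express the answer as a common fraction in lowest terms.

6/7

Consider each possible location of the prize voucher in turn.
If it is in locker 1 (prior 1/3): only locker 2 is available, probability 1; weight (1/3)·1 = 1/3.
If it is in locker 2 (prior 1/3): the attendant opened locker 2, so this case is ruled out; weight (1/3)·0 = 0.
If it is in locker 3 (prior 1/3): locker 1 is available but not opened, probability 1/6; weight (1/3)·(1/6) = 1/18.
The weights sum to 7/18.
So P(the prize voucher in locker 1 | the attendant opened locker 2) = (1/3) / (7/18) = 6/7.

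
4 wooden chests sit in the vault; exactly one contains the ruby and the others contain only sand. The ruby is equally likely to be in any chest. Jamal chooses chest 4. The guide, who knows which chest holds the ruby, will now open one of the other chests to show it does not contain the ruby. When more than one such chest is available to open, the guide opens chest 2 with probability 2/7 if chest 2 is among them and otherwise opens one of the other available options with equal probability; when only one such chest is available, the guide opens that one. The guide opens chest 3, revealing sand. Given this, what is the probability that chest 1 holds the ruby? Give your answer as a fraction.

Apply Bayes' rule, conditioning on where the ruby actually is.
If it is in chest 1 (prior 1/4): chest 2 is available but not opened, probability 5/7; weight (1/4)·(5/7) = 5/28.
If it is in chest 2 (prior 1/4): chest 2 holds the prize so is unavailable; the guide chooses uniformly among the 2 others, probability 1/2; weight (1/4)·(1/2) = 1/8.
If it is in chest 3 (prior 1/4): the guide opened chest 3, so this case is ruled out; weight (1/4)·0 = 0.
If it is in chest 4 (prior 1/4): chest 2 is available but not opened; chest 3 gets probability (1 − 2/7)/2 = 5/14; weight (1/4)·(5/14) = 5/56.
The weights sum to 11/28.
So P(the ruby in chest 1 | the guide opened chest 3) = (5/28) / (11/28) = 5/11.

5/11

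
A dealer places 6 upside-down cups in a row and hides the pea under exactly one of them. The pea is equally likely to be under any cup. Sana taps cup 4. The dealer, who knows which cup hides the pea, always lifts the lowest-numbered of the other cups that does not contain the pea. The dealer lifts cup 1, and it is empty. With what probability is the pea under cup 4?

Apply Bayes' rule, conditioning on where the pea actually is.
If it is under cup 1 (prior 1/6): the dealer opened cup 1, so this case is ruled out; weight (1/6)·0 = 0.
If it is under any of cups 2, 3, 4, 5, and 6 (prior 1/6 each): cup 1 is the lowest-numbered option available, probability 1; weight (1/6)·1 = 1/6 each.
The weights sum to 5/6.
So P(the pea under cup 4 | the dealer opened cup 1) = (1/6) / (5/6) = 1/5.

1/5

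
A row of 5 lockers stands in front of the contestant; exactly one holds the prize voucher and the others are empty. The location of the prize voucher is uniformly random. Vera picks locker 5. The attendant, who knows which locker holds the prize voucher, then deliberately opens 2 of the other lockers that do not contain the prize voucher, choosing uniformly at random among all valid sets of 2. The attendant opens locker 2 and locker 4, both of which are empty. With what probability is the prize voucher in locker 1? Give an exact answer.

2/5

Condition on the true location of the prize voucher.
If it is in either of lockers 1 and 3 (prior 1/5 each): the attendant has 3 equally likely choices, so probability 1/3; weight (1/5)·(1/3) = 1/15 each.
If it is in either of lockers 2 and 4 (prior 1/5 each): that locker was opened and seen not to hold the prize — ruled out; weight (1/5)·0 = 0 each.
If it is in locker 5 (prior 1/5): the attendant has 6 equally likely choices, so probability 1/6; weight (1/5)·(1/6) = 1/30.
The weights sum to 1/6.
So P(the prize voucher in locker 1 | the attendant opened locker 2 and locker 4) = (1/15) / (1/6) = 2/5.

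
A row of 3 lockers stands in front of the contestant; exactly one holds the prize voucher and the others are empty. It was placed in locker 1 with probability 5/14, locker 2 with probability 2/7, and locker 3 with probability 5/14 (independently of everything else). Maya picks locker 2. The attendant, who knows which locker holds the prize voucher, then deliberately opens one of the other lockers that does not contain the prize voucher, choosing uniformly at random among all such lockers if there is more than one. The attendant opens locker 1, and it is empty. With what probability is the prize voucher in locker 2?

Condition on the true location of the prize voucher.
If it is in locker 1 (prior 5/14): the attendant opened locker 1, so this case is ruled out; weight (5/14)·0 = 0.
If it is in locker 2 (prior 2/7): the attendant has 2 equally likely choices, so probability 1/2; weight (2/7)·(1/2) = 1/7.
If it is in locker 3 (prior 5/14): the attendant has no choice, probability 1; weight (5/14)·1 = 5/14.
The weights sum to 1/2.
So P(the prize voucher in locker 2 | the attendant opened locker 1) = (1/7) / (1/2) = 2/7.

2/7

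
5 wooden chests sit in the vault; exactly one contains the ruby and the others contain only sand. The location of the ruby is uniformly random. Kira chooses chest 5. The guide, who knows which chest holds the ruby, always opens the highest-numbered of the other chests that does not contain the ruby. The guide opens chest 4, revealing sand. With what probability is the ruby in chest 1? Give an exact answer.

Consider each possible location of the ruby in turn.
If it is in any of chests 1, 2, 3, and 5 (prior 1/5 each): chest 4 is the highest-numbered option available, probability 1; weight (1/5)·1 = 1/5 each.
If it is in chest 4 (prior 1/5): the guide opened chest 4, so this case is ruled out; weight (1/5)·0 = 0.
The weights sum to 4/5.
So P(the ruby in chest 1 | the guide opened chest 4) = (1/5) / (4/5) = 1/4.

1/4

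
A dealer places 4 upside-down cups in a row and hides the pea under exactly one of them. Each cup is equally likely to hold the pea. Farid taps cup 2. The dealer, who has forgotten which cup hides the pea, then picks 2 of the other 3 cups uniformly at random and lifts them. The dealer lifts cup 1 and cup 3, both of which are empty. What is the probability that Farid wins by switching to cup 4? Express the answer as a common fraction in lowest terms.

1/2

Condition on the true location of the pea.
If it is under either of cups 1 and 3 (prior 1/4 each): that cup was opened and seen not to hold the prize — ruled out; weight (1/4)·0 = 0 each.
If it is under either of cups 2 and 4 (prior 1/4 each): the dealer picks exactly this set with probability 1/3 regardless, and none is the prize; weight (1/4)·(1/3) = 1/12 each.
The weights sum to 1/6.
So P(the pea under cup 4 | the dealer opened cup 1 and cup 3) = (1/12) / (1/6) = 1/2.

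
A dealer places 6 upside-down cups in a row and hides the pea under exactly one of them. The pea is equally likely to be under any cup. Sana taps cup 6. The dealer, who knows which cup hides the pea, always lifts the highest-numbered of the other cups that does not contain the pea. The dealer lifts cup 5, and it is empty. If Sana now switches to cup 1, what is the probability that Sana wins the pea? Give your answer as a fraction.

Condition on the true location of the pea.
If it is under any of cups 1, 2, 3, 4, and 6 (prior 1/6 each): cup 5 is the highest-numbered option available, probability 1; weight (1/6)·1 = 1/6 each.
If it is under cup 5 (prior 1/6): the dealer opened cup 5, so this case is ruled out; weight (1/6)·0 = 0.
The weights sum to 5/6.
So P(the pea under cup 1 | the dealer opened cup 5) = (1/6) / (5/6) = 1/5.

1/5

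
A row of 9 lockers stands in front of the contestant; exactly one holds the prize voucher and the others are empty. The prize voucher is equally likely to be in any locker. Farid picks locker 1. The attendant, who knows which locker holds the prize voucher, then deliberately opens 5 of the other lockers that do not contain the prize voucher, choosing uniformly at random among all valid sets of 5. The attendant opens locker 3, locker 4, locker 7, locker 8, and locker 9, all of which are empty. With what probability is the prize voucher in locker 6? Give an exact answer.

Consider each possible location of the prize voucher in turn.
If it is in locker 1 (prior 1/9): the attendant has 56 equally likely choices, so probability 1/56; weight (1/9)·(1/56) = 1/504.
If it is in any of lockers 2, 5, and 6 (prior 1/9 each): the attendant has 21 equally likely choices, so probability 1/21; weight (1/9)·(1/21) = 1/189 each.
If it is in any of lockers 3, 4, 7, 8, and 9 (prior 1/9 each): that locker was opened and seen not to hold the prize — ruled out; weight (1/9)·0 = 0 each.
The weights sum to 1/56.
So P(the prize voucher in locker 6 | the attendant opened locker 3, locker 4, locker 7, locker 8, and locker 9) = (1/189) / (1/56) = 8/27.

8/27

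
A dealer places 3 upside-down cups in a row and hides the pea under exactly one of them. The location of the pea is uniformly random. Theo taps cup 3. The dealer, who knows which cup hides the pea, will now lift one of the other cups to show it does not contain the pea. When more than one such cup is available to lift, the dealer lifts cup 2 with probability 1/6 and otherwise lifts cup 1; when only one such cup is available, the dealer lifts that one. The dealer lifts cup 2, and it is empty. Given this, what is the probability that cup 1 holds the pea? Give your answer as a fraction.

6/7

Consider each possible location of the pea in turn.
If it is under cup 1 (prior 1/3): only cup 2 is available, probability 1; weight (1/3)·1 = 1/3.
If it is under cup 2 (prior 1/3): the dealer opened cup 2, so this case is ruled out; weight (1/3)·0 = 0.
If it is under cup 3 (prior 1/3): cup 2 is available, opened with probability 1/6; weight (1/3)·(1/6) = 1/18.
The weights sum to 7/18.
So P(the pea under cup 1 | the dealer opened cup 2) = (1/3) / (7/18) = 6/7.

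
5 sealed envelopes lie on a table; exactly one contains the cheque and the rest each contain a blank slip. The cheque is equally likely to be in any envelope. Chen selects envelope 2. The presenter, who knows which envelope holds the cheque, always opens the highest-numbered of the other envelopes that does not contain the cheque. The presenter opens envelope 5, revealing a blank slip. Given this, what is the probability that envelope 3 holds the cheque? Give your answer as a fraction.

1/4

Apply Bayes' rule, conditioning on where the cheque actually is.
If it is in any of envelopes 1, 2, 3, and 4 (prior 1/5 each): envelope 5 is the highest-numbered option available, probability 1; weight (1/5)·1 = 1/5 each.
If it is in envelope 5 (prior 1/5): the presenter opened envelope 5, so this case is ruled out; weight (1/5)·0 = 0.
The weights sum to 4/5.
So P(the cheque in envelope 3 | the presenter opened envelope 5) = (1/5) / (4/5) = 1/4.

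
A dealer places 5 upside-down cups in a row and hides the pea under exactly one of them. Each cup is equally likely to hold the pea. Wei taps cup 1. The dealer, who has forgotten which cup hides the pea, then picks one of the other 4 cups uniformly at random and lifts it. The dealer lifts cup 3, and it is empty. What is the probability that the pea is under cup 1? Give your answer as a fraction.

Because the dealer chose which cup to lift without knowing where the pea is, the choice is independent of the prize location. Learning that cup 3 does not hold the pea simply rules out that one location and leaves the remaining 4 cups still equally likely by symmetry.
So P(the pea under cup 1) = 1/4.

1/4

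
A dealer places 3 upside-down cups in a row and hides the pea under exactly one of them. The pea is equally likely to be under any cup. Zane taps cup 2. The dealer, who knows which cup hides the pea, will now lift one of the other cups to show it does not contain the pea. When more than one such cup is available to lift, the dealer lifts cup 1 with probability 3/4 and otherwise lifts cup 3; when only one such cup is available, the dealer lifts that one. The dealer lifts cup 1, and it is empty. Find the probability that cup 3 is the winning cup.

4/7

Condition on the true location of the pea.
If it is under cup 1 (prior 1/3): the dealer opened cup 1, so this case is ruled out; weight (1/3)·0 = 0.
If it is under cup 2 (prior 1/3): cup 1 is available, opened with probability 3/4; weight (1/3)·(3/4) = 1/4.
If it is under cup 3 (prior 1/3): only cup 1 is available, probability 1; weight (1/3)·1 = 1/3.
The weights sum to 7/12.
So P(the pea under cup 3 | the dealer opened cup 1) = (1/3) / (7/12) = 4/7.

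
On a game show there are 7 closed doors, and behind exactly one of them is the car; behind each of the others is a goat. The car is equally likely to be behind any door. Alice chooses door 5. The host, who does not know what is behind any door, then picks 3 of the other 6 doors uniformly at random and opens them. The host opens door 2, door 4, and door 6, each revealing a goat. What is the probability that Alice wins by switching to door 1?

1/4

Consider each possible location of the car in turn.
If it is behind any of doors 1, 3, 5, and 7 (prior 1/7 each): the host picks exactly this set with probability 1/20 regardless, and none is the prize; weight (1/7)·(1/20) = 1/140 each.
If it is behind any of doors 2, 4, and 6 (prior 1/7 each): that door was opened and seen not to hold the prize — ruled out; weight (1/7)·0 = 0 each.
The weights sum to 1/35.
So P(the car behind door 1 | the host opened door 2, door 4, and door 6) = (1/140) / (1/35) = 1/4.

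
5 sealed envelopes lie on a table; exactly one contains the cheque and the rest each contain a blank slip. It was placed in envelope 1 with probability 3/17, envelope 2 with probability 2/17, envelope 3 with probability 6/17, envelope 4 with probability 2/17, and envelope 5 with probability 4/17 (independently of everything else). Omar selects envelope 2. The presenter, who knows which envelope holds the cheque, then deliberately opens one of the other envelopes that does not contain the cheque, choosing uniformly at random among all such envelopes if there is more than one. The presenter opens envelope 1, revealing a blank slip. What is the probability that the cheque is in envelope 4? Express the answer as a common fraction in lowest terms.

Condition on the true location of the cheque.
If it is in envelope 1 (prior 3/17): the presenter opened envelope 1, so this case is ruled out; weight (3/17)·0 = 0.
If it is in envelope 2 (prior 2/17): the presenter has 4 equally likely choices, so probability 1/4; weight (2/17)·(1/4) = 1/34.
If it is in envelope 3 (prior 6/17): the presenter has 3 equally likely choices, so probability 1/3; weight (6/17)·(1/3) = 2/17.
If it is in envelope 4 (prior 2/17): the presenter has 3 equally likely choices, so probability 1/3; weight (2/17)·(1/3) = 2/51.
If it is in envelope 5 (prior 4/17): the presenter has 3 equally likely choices, so probability 1/3; weight (4/17)·(1/3) = 4/51.
The weights sum to 9/34.
So P(the cheque in envelope 4 | the presenter opened envelope 1) = (2/51) / (9/34) = 4/27.

4/27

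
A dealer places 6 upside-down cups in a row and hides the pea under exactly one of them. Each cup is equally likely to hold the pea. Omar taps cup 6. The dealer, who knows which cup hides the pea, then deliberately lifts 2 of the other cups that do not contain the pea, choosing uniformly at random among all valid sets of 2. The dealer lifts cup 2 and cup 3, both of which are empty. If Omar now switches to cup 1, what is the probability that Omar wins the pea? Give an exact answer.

5/18

Apply Bayes' rule, conditioning on where the pea actually is.
If it is under any of cups 1, 4, and 5 (prior 1/6 each): the dealer has 6 equally likely choices, so probability 1/6; weight (1/6)·(1/6) = 1/36 each.
If it is under either of cups 2 and 3 (prior 1/6 each): that cup was opened and seen not to hold the prize — ruled out; weight (1/6)·0 = 0 each.
If it is under cup 6 (prior 1/6): the dealer has 10 equally likely choices, so probability 1/10; weight (1/6)·(1/10) = 1/60.
The weights sum to 1/10.
So P(the pea under cup 1 | the dealer opened cup 2 and cup 3) = (1/36) / (1/10) = 5/18.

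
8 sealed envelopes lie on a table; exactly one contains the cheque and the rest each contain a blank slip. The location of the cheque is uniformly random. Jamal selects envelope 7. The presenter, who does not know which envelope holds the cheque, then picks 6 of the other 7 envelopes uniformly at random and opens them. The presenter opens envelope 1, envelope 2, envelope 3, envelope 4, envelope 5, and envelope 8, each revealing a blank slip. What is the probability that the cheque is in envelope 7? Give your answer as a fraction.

Because the presenter chose which envelopes to open without knowing where the cheque is, the choice is independent of the prize location. Learning that none of the 6 opened envelopes holds the cheque simply rules out those 6 locations and leaves the remaining 2 envelopes still equally likely by symmetry.
So P(the cheque in envelope 7) = 1/2.

1/2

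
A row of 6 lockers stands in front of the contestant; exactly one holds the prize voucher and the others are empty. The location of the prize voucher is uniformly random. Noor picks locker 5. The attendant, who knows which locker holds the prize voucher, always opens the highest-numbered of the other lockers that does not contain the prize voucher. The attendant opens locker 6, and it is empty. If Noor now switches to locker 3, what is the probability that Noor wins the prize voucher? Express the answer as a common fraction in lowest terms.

1/5

Apply Bayes' rule, conditioning on where the prize voucher actually is.
If it is in any of lockers 1, 2, 3, 4, and 5 (prior 1/6 each): locker 6 is the highest-numbered option available, probability 1; weight (1/6)·1 = 1/6 each.
If it is in locker 6 (prior 1/6): the attendant opened locker 6, so this case is ruled out; weight (1/6)·0 = 0.
The weights sum to 5/6.
So P(the prize voucher in locker 3 | the attendant opened locker 6) = (1/6) / (5/6) = 1/5.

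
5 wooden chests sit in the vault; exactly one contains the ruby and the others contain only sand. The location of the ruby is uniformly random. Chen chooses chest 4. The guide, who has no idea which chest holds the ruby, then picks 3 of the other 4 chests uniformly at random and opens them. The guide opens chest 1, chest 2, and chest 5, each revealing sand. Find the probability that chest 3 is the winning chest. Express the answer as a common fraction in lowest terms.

Apply Bayes' rule, conditioning on where the ruby actually is.
If it is in any of chests 1, 2, and 5 (prior 1/5 each): that chest was opened and seen not to hold the prize — ruled out; weight (1/5)·0 = 0 each.
If it is in either of chests 3 and 4 (prior 1/5 each): the guide picks exactly this set with probability 1/4 regardless, and none is the prize; weight (1/5)·(1/4) = 1/20 each.
The weights sum to 1/10.
So P(the ruby in chest 3 | the guide opened chest 1, chest 2, and chest 5) = (1/20) / (1/10) = 1/2.

1/2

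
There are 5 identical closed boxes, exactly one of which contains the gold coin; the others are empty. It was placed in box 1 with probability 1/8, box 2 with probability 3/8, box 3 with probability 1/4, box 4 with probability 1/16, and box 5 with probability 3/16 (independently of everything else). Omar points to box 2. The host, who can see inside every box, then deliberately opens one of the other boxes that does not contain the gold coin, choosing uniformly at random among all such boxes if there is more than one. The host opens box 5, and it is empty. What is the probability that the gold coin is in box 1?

Condition on the true location of the gold coin.
If it is in box 1 (prior 1/8): the host has 3 equally likely choices, so probability 1/3; weight (1/8)·(1/3) = 1/24.
If it is in box 2 (prior 3/8): the host has 4 equally likely choices, so probability 1/4; weight (3/8)·(1/4) = 3/32.
If it is in box 3 (prior 1/4): the host has 3 equally likely choices, so probability 1/3; weight (1/4)·(1/3) = 1/12.
If it is in box 4 (prior 1/16): the host has 3 equally likely choices, so probability 1/3; weight (1/16)·(1/3) = 1/48.
If it is in box 5 (prior 3/16): the host opened box 5, so this case is ruled out; weight (3/16)·0 = 0.
The weights sum to 23/96.
So P(the gold coin in box 1 | the host opened box 5) = (1/24) / (23/96) = 4/23.

4/23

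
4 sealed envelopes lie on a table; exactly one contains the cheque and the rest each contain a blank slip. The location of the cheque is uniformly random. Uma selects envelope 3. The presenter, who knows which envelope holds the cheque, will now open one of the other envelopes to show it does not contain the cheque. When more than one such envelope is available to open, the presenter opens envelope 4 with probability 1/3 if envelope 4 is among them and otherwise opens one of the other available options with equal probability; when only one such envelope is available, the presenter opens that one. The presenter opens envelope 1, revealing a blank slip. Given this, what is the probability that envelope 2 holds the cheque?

4/9

Consider each possible location of the cheque in turn.
If it is in envelope 1 (prior 1/4): the presenter opened envelope 1, so this case is ruled out; weight (1/4)·0 = 0.
If it is in envelope 2 (prior 1/4): envelope 4 is available but not opened, probability 2/3; weight (1/4)·(2/3) = 1/6.
If it is in envelope 3 (prior 1/4): envelope 4 is available but not opened; envelope 1 gets probability (1 − 1/3)/2 = 1/3; weight (1/4)·(1/3) = 1/12.
If it is in envelope 4 (prior 1/4): envelope 4 holds the prize so is unavailable; the presenter chooses uniformly among the 2 others, probability 1/2; weight (1/4)·(1/2) = 1/8.
The weights sum to 3/8.
So P(the cheque in envelope 2 | the presenter opened envelope 1) = (1/6) / (3/8) = 4/9.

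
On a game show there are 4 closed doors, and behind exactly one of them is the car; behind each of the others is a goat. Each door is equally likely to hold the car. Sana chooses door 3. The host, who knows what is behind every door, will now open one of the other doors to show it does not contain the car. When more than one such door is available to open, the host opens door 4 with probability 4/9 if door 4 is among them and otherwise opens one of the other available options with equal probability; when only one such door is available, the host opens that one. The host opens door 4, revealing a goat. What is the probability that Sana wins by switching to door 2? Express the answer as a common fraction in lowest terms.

1/3

Condition on the true location of the car.
If it is behind any of doors 1, 2, and 3 (prior 1/4 each): door 4 is available, opened with probability 4/9; weight (1/4)·(4/9) = 1/9 each.
If it is behind door 4 (prior 1/4): the host opened door 4, so this case is ruled out; weight (1/4)·0 = 0.
The weights sum to 1/3.
So P(the car behind door 2 | the host opened door 4) = (1/9) / (1/3) = 1/3.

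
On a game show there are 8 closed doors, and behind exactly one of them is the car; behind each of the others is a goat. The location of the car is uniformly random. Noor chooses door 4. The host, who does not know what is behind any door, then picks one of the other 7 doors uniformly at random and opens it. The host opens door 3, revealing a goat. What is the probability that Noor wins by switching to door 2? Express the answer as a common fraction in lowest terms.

Condition on the true location of the car.
If it is behind any of doors 1, 2, 4, 5, 6, 7, and 8 (prior 1/8 each): the host picks door 3 with probability 1/7 regardless, and it is not the prize; weight (1/8)·(1/7) = 1/56 each.
If it is behind door 3 (prior 1/8): the host opened door 3, so this case is ruled out; weight (1/8)·0 = 0.
The weights sum to 1/8.
So P(the car behind door 2 | the host opened door 3) = (1/56) / (1/8) = 1/7.

1/7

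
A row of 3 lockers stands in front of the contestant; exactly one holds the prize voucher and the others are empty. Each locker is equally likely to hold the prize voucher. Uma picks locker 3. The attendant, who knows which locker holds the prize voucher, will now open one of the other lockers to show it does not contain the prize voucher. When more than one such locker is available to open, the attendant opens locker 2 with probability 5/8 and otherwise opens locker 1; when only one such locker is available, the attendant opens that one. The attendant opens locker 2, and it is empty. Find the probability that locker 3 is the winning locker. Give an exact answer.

Condition on the true location of the prize voucher.
If it is in locker 1 (prior 1/3): only locker 2 is available, probability 1; weight (1/3)·1 = 1/3.
If it is in locker 2 (prior 1/3): the attendant opened locker 2, so this case is ruled out; weight (1/3)·0 = 0.
If it is in locker 3 (prior 1/3): locker 2 is available, opened with probability 5/8; weight (1/3)·(5/8) = 5/24.
The weights sum to 13/24.
So P(the prize voucher in locker 3 | the attendant opened locker 2) = (5/24) / (13/24) = 5/13.

5/13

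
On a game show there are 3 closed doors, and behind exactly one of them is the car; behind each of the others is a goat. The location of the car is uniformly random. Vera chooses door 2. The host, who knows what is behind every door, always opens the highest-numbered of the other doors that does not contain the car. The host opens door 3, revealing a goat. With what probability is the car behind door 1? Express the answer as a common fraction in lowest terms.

Apply Bayes' rule, conditioning on where the car actually is.
If it is behind either of doors 1 and 2 (prior 1/3 each): door 3 is the highest-numbered option available, probability 1; weight (1/3)·1 = 1/3 each.
If it is behind door 3 (prior 1/3): the host opened door 3, so this case is ruled out; weight (1/3)·0 = 0.
The weights sum to 2/3.
So P(the car behind door 1 | the host opened door 3) = (1/3) / (2/3) = 1/2.

1/2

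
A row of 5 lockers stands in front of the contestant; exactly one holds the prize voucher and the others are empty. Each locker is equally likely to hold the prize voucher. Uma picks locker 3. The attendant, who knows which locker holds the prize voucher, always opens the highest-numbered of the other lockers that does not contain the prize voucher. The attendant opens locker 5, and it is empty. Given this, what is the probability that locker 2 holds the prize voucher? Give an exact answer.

Consider each possible location of the prize voucher in turn.
If it is in any of lockers 1, 2, 3, and 4 (prior 1/5 each): locker 5 is the highest-numbered option available, probability 1; weight (1/5)·1 = 1/5 each.
If it is in locker 5 (prior 1/5): the attendant opened locker 5, so this case is ruled out; weight (1/5)·0 = 0.
The weights sum to 4/5.
So P(the prize voucher in locker 2 | the attendant opened locker 5) = (1/5) / (4/5) = 1/4.

1/4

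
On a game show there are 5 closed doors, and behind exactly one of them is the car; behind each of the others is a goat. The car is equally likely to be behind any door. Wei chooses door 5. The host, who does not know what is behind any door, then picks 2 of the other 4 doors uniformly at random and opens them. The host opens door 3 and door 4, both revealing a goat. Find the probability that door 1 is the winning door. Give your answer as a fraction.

1/3

Condition on the true location of the car.
If it is behind any of doors 1, 2, and 5 (prior 1/5 each): the host picks exactly this set with probability 1/6 regardless, and none is the prize; weight (1/5)·(1/6) = 1/30 each.
If it is behind either of doors 3 and 4 (prior 1/5 each): that door was opened and seen not to hold the prize — ruled out; weight (1/5)·0 = 0 each.
The weights sum to 1/10.
So P(the car behind door 1 | the host opened door 3 and door 4) = (1/30) / (1/10) = 1/3.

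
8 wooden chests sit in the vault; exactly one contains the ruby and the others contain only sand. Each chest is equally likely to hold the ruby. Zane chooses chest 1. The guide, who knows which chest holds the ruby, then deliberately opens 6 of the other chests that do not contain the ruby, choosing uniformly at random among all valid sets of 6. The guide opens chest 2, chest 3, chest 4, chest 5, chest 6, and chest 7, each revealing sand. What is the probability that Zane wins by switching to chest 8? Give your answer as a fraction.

Consider each possible location of the ruby in turn.
If it is in chest 1 (prior 1/8): the guide has 7 equally likely choices, so probability 1/7; weight (1/8)·(1/7) = 1/56.
If it is in any of chests 2, 3, 4, 5, 6, and 7 (prior 1/8 each): that chest was opened and seen not to hold the prize — ruled out; weight (1/8)·0 = 0 each.
If it is in chest 8 (prior 1/8): the guide has no choice, probability 1; weight (1/8)·1 = 1/8.
The weights sum to 1/7.
So P(the ruby in chest 8 | the guide opened chest 2, chest 3, chest 4, chest 5, chest 6, and chest 7) = (1/8) / (1/7) = 7/8.

7/8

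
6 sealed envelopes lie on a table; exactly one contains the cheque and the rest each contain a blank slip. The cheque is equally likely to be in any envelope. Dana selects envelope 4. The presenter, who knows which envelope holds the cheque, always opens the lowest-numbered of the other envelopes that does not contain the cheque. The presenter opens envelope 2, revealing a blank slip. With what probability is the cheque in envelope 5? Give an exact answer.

0

Apply Bayes' rule, conditioning on where the cheque actually is.
If it is in envelope 1 (prior 1/6): envelope 2 is the lowest-numbered option available, probability 1; weight (1/6)·1 = 1/6.
If it is in envelope 2 (prior 1/6): the presenter opened envelope 2, so this case is ruled out; weight (1/6)·0 = 0.
If it is in any of envelopes 3, 4, 5, and 6 (prior 1/6 each): the presenter would have opened envelope 1 instead, probability 0; weight (1/6)·0 = 0 each.
The weights sum to 1/6.
So P(the cheque in envelope 5 | the presenter opened envelope 2) = 0 / (1/6) = 0.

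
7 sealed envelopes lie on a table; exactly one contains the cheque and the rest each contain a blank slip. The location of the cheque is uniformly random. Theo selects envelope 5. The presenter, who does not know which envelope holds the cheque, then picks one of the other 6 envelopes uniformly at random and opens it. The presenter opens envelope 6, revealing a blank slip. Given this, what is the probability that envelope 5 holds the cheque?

1/6

Because the presenter chose which envelope to open without knowing where the cheque is, the choice is independent of the prize location. Learning that envelope 6 does not hold the cheque simply rules out that one location and leaves the remaining 6 envelopes still equally likely by symmetry.
So P(the cheque in envelope 5) = 1/6.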